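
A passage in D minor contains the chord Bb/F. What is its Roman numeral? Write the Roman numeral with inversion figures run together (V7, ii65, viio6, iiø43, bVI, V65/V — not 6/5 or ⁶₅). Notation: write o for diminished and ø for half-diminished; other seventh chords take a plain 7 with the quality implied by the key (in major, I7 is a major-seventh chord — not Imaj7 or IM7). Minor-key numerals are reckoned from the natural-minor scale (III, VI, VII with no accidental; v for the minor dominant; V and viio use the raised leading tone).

VI64

Stacked in thirds the chord is Bb-D-F: a major triad on Bb.
Bb is scale degree 6 in D minor, and a major triad on that degree is written VI.
With F in the bass the chord is in second inversion, so the figured bass is 64.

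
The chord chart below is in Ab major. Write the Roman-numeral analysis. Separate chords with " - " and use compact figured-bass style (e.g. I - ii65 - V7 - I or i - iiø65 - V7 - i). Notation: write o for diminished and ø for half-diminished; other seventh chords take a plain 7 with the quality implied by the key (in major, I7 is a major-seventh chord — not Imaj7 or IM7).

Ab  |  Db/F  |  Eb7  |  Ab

I - IV6 - V7 - I

Ab: root Ab is the tonic; major triad there is I.
Db/F: root Db is the subdominant; major triad there is IV6.
Eb7 has root Eb, degree 5 in Ab major, so V7.
Ab has root Ab, degree 1 in Ab major, so I.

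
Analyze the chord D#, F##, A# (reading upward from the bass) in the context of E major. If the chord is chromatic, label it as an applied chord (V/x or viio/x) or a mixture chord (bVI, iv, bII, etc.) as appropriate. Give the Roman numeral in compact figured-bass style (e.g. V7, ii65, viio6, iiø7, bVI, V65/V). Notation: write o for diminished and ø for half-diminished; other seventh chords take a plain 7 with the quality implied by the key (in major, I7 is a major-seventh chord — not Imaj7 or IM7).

The pitches D#-F##-A# form a major triad rooted on D#.
D# is not a diatonic chord root with this quality in E major, but it lies a perfect fifth above G# (iii), so the chord functions as an applied dominant of iii.

V/iii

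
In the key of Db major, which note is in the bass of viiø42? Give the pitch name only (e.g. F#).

viiø in Db major has root C; the chord is C-Eb-Gb-Bb.
The figure 42 means third inversion — the seventh is in the bass.

Bb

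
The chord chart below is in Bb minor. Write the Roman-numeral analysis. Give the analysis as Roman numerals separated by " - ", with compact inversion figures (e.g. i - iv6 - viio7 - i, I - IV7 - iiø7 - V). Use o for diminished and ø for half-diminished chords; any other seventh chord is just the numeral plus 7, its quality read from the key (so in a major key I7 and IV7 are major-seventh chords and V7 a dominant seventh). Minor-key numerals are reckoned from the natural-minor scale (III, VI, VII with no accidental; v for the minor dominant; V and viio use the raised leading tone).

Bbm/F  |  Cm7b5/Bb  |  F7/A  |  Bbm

Bbm/F: root Bb is the tonic; minor triad there is i64.
Cm7b5/Bb has root C, degree 2 in Bb minor, so iiø42.
F7/A: root F is the dominant; dominant seventh chord there is V65.
Bbm: root Bb is the tonic; minor triad there is i.

i64 - iiø42 - V65 - i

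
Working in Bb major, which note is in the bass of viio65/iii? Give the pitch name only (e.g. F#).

E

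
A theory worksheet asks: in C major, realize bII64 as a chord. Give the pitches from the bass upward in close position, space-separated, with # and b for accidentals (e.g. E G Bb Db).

Scale degree 2 in C major is D; lowering it a half step gives Db. bII64 is the Neapolitan chord — a major triad on the lowered second degree.
So the chord is Db-F-Ab.
With the 64 figure the chord is in second inversion; from the bass Ab upward in close position it reads Ab-Db-F.

Ab Db F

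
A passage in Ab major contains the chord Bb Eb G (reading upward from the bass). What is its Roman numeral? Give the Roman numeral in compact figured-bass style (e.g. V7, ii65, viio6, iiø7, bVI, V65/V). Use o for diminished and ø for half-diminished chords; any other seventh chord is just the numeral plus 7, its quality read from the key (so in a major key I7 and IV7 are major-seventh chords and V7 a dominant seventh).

V64

Stacked in thirds the chord is Eb-G-Bb: a major triad on Eb.
In Ab major, Eb is the dominant; the diatonic major triad there is V.
With Bb in the bass the chord is in second inversion, so the figured bass is 64.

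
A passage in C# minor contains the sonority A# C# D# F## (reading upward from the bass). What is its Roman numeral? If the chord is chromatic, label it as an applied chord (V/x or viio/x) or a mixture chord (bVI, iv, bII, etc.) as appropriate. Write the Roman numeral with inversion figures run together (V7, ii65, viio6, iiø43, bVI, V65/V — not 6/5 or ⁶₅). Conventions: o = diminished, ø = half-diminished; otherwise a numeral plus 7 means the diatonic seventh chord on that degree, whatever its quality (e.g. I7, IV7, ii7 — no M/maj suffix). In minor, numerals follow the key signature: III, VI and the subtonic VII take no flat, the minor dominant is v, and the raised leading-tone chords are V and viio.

V43/V

Stacked in thirds the chord is D#-F##-A#-C#: a dominant seventh chord on D#.
D# is not a diatonic chord root with this quality in C# minor, but it lies a perfect fifth above G# (V), so the chord functions as an applied dominant of V.
With A# in the bass the chord is in second inversion, so the figured bass is 43.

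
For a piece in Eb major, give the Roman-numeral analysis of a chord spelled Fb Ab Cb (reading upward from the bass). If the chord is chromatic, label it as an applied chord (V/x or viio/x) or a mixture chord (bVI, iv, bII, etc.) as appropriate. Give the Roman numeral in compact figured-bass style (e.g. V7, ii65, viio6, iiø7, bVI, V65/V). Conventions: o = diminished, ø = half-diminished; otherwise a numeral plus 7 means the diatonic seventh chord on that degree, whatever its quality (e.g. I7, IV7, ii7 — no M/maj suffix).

bII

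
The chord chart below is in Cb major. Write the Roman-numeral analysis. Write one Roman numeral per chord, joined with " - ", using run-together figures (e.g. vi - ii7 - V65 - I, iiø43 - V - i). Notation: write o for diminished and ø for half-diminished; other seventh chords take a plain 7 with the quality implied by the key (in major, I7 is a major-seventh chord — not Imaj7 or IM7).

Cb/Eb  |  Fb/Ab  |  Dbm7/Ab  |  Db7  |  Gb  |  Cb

I6 - IV6 - ii43 - V7/V - V - I

Cb/Eb has root Cb, degree 1 in Cb major, so I6.
Fb/Ab: major triad on Fb = scale degree 4 → IV6.
Dbm7/Ab has root Db, degree 2 in Cb major, so ii43.
Db7 is the secondary dominant of V (dominant seventh chord on Db): V7/V.
Gb: major triad on Gb = scale degree 5 → V.
Cb has root Cb, degree 1 in Cb major, so I.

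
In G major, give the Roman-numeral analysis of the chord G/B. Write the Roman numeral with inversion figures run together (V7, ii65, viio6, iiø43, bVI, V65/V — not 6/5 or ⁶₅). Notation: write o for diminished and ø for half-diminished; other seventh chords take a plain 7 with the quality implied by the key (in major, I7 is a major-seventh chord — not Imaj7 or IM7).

I6

Stacked in thirds the chord is G-B-D: a major triad on G.
In G major, G is the tonic; the diatonic major triad there is I.
With B in the bass the chord is in first inversion, so the figured bass is 6.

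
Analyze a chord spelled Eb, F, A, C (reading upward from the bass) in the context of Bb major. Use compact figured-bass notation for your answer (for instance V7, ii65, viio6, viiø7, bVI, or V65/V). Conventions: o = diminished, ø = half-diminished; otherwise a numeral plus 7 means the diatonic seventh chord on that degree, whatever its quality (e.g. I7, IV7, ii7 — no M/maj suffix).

V42

Stacked in thirds the chord is F-A-C-Eb: a dominant seventh chord on F.
In Bb major, F is the dominant; the diatonic dominant seventh chord there is V7.
With Eb in the bass the chord is in third inversion, so the figured bass is 42.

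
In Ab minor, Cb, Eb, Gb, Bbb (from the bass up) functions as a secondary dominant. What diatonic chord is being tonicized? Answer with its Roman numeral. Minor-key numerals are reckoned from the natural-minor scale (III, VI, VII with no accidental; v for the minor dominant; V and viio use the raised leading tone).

The chord is a dominant seventh chord on Cb.
A dominant resolves down a perfect fifth: Cb → Fb. In Ab minor, Fb is scale degree 6, i.e. VI.

VI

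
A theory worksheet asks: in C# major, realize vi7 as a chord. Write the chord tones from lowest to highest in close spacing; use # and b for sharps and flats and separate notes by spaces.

A# C# E# G#

The numeral's case and figure indicate a minor seventh chord. In C# major its root, scale degree 6, is A#.
Stacking thirds from A# gives A#-C#-E#-G#.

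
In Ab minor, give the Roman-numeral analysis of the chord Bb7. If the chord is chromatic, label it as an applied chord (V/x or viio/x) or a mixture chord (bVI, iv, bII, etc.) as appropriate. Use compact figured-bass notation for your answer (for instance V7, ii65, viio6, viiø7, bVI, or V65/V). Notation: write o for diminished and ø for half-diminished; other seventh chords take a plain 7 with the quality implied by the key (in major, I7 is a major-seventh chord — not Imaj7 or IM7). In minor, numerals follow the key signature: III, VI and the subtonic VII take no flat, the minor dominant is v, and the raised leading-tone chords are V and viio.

V7/V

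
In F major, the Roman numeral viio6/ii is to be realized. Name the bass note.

A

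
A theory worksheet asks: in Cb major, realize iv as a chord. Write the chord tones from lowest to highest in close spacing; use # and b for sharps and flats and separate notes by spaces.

Fb Abb Cb

iv is the minor subdominant, borrowed from the parallel minor. In Cb major that root is Fb.
So the chord is Fb-Abb-Cb.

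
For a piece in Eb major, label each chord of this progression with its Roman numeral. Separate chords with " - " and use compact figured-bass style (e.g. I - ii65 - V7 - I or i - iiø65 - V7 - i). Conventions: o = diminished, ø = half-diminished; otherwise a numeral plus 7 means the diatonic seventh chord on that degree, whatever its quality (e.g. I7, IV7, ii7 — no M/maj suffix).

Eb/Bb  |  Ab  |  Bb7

I64 - IV - V7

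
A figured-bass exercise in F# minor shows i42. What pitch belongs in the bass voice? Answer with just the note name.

i in F# minor has root F#; the chord is F#-A-C#-E.
The figure 42 means third inversion — the seventh is in the bass.

E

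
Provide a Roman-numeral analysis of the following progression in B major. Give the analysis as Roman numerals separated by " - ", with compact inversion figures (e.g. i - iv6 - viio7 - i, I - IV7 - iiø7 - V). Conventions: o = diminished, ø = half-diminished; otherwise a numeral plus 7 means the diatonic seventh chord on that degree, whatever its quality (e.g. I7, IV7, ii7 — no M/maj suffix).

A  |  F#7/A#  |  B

bVII - V65 - I

A: A with this quality isn't in the key; it's bVII, borrowed from the parallel minor.
F#7/A# has root F#, degree 5 in B major, so V65.
B: root B is the tonic; major triad there is I.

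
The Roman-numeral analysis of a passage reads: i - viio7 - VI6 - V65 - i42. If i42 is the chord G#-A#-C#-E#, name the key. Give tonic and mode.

A# minor

i42 is given as G#-A#-C#-E# — a minor seventh chord with root A#.
If A# is scale degree 1 and the mode makes that degree carry a minor seventh chord, the tonic is A# and the mode is minor.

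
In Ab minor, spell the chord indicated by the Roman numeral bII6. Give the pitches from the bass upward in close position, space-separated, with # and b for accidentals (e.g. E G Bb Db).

Db Fb Bbb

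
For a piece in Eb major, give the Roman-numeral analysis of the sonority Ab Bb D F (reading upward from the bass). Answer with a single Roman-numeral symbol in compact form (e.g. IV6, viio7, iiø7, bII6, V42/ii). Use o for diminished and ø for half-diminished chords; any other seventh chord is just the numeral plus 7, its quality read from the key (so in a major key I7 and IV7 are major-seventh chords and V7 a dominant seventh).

The pitches Bb-D-F-Ab form a dominant seventh chord rooted on Bb.
Bb is scale degree 5 in Eb major, and a dominant seventh chord on that degree is written V7.
With Ab in the bass the chord is in third inversion, so the figured bass is 42.

V42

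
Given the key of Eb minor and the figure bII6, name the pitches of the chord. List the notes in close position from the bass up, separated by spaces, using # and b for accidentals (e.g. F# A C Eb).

bII6 is the Neapolitan sixth — a major triad on the lowered second degree, here in its customary first inversion. In Eb minor that root is Fb.
So the chord is Fb-Ab-Cb, a major triad.
With the 6 figure the chord is in first inversion; from the bass Ab upward in close position it reads Ab-Cb-Fb.

Ab Cb Fb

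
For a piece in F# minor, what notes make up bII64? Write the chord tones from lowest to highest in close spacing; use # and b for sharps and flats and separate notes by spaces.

bII64 is the Neapolitan chord — a major triad on the lowered second degree. In F# minor that root is G.
So the chord is G-B-D, a major triad.
The figured bass 64 indicates second inversion, placing the fifth (D) in the bass: D-G-B.

D G B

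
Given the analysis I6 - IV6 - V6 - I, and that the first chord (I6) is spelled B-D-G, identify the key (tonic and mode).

G major

I6 is given as B-D-G — a major triad with root G.
If G is scale degree 1 and the mode makes that degree carry a major triad, the tonic is G and the mode is major.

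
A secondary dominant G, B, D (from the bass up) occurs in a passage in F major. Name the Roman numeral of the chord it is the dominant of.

The chord is a major triad on G.
A dominant resolves down a perfect fifth: G → C. In F major, C is scale degree 5, i.e. V.

V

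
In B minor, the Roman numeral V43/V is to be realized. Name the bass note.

G#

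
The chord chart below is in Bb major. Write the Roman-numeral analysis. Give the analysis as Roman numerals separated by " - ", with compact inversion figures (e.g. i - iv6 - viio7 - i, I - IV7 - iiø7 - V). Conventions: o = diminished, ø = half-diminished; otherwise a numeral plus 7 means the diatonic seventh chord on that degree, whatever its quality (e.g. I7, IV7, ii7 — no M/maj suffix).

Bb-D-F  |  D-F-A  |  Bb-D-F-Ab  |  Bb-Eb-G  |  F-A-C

Bb-D-F has root Bb, degree 1 in Bb major, so I.
D-F-A has root D, degree 3 in Bb major, so iii.
Bb-D-F-Ab: a dominant seventh chord on Bb, the applied dominant of IV → V7/IV.
Bb-Eb-G has root Eb, degree 4 in Bb major, so IV64.
F-A-C: root F is the dominant; major triad there is V.

I - iii - V7/IV - IV64 - V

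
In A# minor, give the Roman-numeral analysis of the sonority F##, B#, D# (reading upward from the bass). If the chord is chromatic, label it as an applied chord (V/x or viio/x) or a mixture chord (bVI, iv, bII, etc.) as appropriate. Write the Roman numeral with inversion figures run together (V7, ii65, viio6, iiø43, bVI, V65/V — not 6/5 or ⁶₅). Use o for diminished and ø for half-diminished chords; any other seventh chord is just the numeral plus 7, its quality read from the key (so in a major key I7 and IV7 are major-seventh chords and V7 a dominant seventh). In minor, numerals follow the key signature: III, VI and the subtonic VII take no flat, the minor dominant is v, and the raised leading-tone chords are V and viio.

The pitches B#-D#-F## form a minor triad rooted on B#.
B# is the second degree of A# minor. This is the minor supertonic, borrowed from the parallel major (the Dorian ii).
With F## in the bass the chord is in second inversion, so the figured bass is 64.

ii64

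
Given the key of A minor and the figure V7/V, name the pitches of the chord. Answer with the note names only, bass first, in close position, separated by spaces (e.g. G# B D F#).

B D# F# A

V7/V is a secondary dominant — the dominant seventh of V. V in A minor is E, so the applied chord's root is B, a perfect fifth above.
Building a dominant seventh chord on B gives B-D#-F#-A.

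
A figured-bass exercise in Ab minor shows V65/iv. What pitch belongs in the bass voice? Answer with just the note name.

C

The applied chord V65/iv is rooted on Ab: Ab-C-Eb-Gb.
The figure 65 means first inversion — the third is in the bass.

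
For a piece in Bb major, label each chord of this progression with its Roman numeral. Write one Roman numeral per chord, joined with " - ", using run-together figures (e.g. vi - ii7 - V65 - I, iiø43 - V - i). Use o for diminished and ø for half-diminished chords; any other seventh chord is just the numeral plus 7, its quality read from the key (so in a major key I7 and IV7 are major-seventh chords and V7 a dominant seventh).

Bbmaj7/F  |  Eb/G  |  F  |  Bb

I43 - IV6 - V - I

Bbmaj7/F has root Bb, degree 1 in Bb major, so I43.
Eb/G: major triad on Eb = scale degree 4 → IV6.
F: major triad on F = scale degree 5 → V.
Bb: root Bb is the tonic; major triad there is I.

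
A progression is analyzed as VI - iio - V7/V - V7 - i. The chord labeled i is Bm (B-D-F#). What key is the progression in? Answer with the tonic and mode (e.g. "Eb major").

B minor

i is given as B-D-F# — a minor triad with root B.
If B is scale degree 1 and the mode makes that degree carry a minor triad, the tonic is B and the mode is minor.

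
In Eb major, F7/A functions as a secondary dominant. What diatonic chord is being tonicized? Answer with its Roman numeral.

The chord is a dominant seventh chord on F.
A dominant resolves down a perfect fifth: F → Bb. In Eb major, Bb is scale degree 5, i.e. V.

V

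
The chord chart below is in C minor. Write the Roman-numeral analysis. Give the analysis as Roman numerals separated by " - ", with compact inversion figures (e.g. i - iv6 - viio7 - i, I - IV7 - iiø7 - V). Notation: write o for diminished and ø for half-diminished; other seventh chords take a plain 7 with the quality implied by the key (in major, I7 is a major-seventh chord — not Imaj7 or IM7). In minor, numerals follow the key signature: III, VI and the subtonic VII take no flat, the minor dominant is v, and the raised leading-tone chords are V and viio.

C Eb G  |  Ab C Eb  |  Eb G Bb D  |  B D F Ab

i - VI - III7 - viio7

C-Eb-G: root C is the tonic; minor triad there is i.
Ab-C-Eb has root Ab, degree 6 in C minor, so VI.
Eb-G-Bb-D: major seventh chord on Eb = scale degree 3 → III7.
B-D-F-Ab has root B, degree 7 in C minor, so viio7.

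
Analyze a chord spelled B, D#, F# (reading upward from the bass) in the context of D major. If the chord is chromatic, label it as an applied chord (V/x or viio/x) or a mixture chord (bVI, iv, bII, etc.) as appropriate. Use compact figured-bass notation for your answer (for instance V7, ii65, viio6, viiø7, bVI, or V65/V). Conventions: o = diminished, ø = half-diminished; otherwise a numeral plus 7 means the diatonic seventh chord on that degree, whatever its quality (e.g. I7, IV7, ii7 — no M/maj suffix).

Stacked in thirds the chord is B-D#-F#: a major triad on B.
B is not a diatonic chord root with this quality in D major, but it lies a perfect fifth above E (ii), so the chord functions as an applied dominant of ii.

V/ii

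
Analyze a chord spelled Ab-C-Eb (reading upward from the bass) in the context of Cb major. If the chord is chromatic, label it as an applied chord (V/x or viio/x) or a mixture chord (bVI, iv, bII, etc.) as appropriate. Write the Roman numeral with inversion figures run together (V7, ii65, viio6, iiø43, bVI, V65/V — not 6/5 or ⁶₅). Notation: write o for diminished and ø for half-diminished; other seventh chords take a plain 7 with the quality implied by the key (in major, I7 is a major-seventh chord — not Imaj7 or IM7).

V/ii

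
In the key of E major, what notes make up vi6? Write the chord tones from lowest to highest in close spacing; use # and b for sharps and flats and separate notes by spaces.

In E major, the sixth degree is C#, and the diatonic chord built there is a minor triad.
Stacking thirds from C# gives C#-E-G#.
With the 6 figure the chord is in first inversion; from the bass E upward in close position it reads E-G#-C#.

E G# C#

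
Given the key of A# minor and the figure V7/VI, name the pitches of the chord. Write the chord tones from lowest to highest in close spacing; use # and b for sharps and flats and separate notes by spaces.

C# E# G# B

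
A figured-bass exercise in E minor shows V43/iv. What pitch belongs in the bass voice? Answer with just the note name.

B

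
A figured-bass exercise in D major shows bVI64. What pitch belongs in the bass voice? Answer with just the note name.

bVI in D major has root Bb; the chord is Bb-D-F.
The figure 64 means second inversion — the fifth is in the bass.

F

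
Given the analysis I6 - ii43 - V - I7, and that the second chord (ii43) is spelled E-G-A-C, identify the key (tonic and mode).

G major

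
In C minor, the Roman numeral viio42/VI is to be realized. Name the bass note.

Fb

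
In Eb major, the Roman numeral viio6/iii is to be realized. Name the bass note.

The applied chord viio6/iii is rooted on F#: F#-A-C.
The figure 6 means first inversion — the third is in the bass.

A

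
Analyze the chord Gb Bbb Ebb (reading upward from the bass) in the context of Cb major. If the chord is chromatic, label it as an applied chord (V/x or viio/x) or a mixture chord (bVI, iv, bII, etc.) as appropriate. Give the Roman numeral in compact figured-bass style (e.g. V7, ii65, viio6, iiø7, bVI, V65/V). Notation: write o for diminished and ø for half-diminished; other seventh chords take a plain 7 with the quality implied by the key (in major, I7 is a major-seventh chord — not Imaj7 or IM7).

bIII6

The pitches Ebb-Gb-Bbb form a major triad rooted on Ebb.
Ebb is the lowered third degree of Cb major (diatonic 3 would be Eb). This is a major triad on the lowered third degree, borrowed from the parallel minor.
With Gb in the bass the chord is in first inversion, so the figured bass is 6.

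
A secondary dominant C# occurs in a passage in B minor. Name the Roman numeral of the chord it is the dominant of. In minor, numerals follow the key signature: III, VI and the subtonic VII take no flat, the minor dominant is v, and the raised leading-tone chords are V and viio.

V

The chord is a major triad on C#.
A dominant resolves down a perfect fifth: C# → F#. In B minor, F# is scale degree 5, i.e. V.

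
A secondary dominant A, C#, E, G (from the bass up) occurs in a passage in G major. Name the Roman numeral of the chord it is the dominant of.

V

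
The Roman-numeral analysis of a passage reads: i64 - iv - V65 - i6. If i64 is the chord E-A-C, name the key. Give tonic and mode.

A minor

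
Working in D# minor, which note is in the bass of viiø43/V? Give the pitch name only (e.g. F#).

The applied chord viiø43/V is rooted on G##: G##-B#-D#-F##.
The figure 43 means second inversion — the fifth is in the bass.

D#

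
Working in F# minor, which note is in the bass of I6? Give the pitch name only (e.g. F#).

A#

I in F# minor has root F#; the chord is F#-A#-C#.
The figure 6 means first inversion — the third is in the bass.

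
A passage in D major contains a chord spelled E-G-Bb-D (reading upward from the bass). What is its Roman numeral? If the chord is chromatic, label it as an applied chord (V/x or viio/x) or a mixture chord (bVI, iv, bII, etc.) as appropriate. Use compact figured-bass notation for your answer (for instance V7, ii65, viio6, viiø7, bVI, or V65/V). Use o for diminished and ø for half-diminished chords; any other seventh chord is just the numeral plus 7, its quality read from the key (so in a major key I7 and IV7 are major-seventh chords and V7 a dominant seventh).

Stacked in thirds the chord is E-G-Bb-D: a half-diminished seventh chord on E.
E is the second degree of D major. This is the half-diminished supertonic seventh, borrowed from the parallel minor.

iiø7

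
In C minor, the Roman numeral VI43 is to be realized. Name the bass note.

VI in C minor has root Ab; the chord is Ab-C-Eb-G.
The figure 43 means second inversion — the fifth is in the bass.

Eb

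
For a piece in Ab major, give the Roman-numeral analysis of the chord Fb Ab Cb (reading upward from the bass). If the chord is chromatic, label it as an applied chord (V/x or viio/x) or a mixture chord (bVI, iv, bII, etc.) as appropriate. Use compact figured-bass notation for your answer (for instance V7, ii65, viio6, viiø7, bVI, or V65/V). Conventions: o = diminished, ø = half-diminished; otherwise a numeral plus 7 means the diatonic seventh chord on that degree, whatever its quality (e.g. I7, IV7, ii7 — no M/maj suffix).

Stacked in thirds the chord is Fb-Ab-Cb: a major triad on Fb.
Fb is the lowered sixth degree of Ab major (diatonic 6 would be F). This is a major triad on the lowered sixth degree, borrowed from the parallel minor.

bVI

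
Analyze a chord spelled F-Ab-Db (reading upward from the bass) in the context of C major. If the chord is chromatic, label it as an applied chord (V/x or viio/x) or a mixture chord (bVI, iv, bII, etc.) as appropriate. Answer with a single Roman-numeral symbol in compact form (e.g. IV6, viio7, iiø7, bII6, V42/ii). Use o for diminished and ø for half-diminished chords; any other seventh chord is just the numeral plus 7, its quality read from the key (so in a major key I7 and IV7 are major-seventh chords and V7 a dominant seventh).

Stacked in thirds the chord is Db-F-Ab: a major triad on Db.
Db is the lowered second degree of C major (diatonic 2 would be D). This is the Neapolitan sixth — a major triad on the lowered second degree, here in its customary first inversion.
With F in the bass the chord is in first inversion, so the figured bass is 6.

bII6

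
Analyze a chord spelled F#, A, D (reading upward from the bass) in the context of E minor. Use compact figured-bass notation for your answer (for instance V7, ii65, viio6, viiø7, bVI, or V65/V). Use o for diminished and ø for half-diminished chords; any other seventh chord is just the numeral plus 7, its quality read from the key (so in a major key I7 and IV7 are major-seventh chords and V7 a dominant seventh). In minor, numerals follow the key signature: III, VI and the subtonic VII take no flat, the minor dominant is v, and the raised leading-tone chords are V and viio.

Stacked in thirds the chord is D-F#-A: a major triad on D.
In E minor, D is the subtonic; the diatonic major triad there is VII.
With F# in the bass the chord is in first inversion, so the figured bass is 6.

VII6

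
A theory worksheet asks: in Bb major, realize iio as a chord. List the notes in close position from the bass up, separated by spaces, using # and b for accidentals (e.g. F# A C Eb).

Scale degree 2 in Bb major is C; here the chord built on it is altered to a diminished triad. iio is the diminished supertonic triad, borrowed from the parallel minor.
So the chord is C-Eb-Gb, a diminished triad.

C Eb Gb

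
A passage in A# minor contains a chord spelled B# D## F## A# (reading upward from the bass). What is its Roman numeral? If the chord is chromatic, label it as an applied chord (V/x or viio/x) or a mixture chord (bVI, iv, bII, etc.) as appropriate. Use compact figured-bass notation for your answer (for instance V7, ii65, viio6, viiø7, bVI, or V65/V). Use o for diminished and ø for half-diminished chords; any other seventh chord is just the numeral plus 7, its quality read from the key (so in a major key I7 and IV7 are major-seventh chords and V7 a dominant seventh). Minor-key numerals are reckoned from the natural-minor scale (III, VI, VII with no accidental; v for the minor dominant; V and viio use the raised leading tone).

V7/V

Stacked in thirds the chord is B#-D##-F##-A#: a dominant seventh chord on B#.
B# is not a diatonic chord root with this quality in A# minor, but it lies a perfect fifth above E# (V), so the chord functions as an applied dominant of V.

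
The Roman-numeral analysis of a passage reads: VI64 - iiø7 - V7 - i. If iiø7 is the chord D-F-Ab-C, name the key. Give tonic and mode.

iiø7 is given as D-F-Ab-C — a half-diminished seventh chord with root D.
If D is scale degree 2 and the mode makes that degree carry a half-diminished seventh chord, the tonic is C and the mode is minor.

C minor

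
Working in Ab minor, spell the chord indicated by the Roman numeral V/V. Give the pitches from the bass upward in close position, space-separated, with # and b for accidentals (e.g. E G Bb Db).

The slash means an applied dominant: we want the dominant of V. In Ab minor, V is Eb major, and its dominant is built on Bb.
Building a major triad on Bb gives Bb-D-F.

Bb D F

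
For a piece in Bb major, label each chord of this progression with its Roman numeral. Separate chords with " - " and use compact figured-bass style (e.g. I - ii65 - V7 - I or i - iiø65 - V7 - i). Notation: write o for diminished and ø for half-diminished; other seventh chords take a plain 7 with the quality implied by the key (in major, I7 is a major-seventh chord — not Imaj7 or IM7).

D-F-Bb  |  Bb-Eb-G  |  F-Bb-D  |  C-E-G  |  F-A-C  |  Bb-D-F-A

D-F-Bb has root Bb, degree 1 in Bb major, so I6.
Bb-Eb-G: major triad on Eb = scale degree 4 → IV64.
F-Bb-D: major triad on Bb = scale degree 1 → I64.
C-E-G is the secondary dominant of V (major triad on C): V/V.
F-A-C: root F is the dominant; major triad there is V.
Bb-D-F-A has root Bb, degree 1 in Bb major, so I7.

I6 - IV64 - I64 - V/V - V - I7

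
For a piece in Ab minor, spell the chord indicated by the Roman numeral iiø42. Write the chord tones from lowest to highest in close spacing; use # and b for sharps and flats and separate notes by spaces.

Ab Bb Db Fb

The numeral's case and figure indicate a half-diminished seventh chord. In Ab minor its root, the second degree, is Bb.
Stacking thirds from Bb gives Bb-Db-Fb-Ab.
With the 42 figure the chord is in third inversion; from the bass Ab upward in close position it reads Ab-Bb-Db-Fb.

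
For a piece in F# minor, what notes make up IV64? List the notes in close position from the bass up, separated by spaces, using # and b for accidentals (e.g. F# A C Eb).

Scale degree 4 in F# minor is B; here the chord built on it is altered to a major triad. IV64 is the major subdominant, borrowed from the parallel major.
So the chord is B-D#-F#.
The figured bass 64 indicates second inversion, placing the fifth (F#) in the bass: F#-B-D#.

F# B D#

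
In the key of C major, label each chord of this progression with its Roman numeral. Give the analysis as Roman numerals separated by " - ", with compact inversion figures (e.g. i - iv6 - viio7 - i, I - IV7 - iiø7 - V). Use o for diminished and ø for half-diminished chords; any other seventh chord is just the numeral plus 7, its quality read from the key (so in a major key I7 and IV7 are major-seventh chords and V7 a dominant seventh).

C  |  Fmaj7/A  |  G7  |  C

I - IV65 - V7 - I

C: major triad on C = scale degree 1 → I.
Fmaj7/A has root F, degree 4 in C major, so IV65.
G7 has root G, degree 5 in C major, so V7.
C: major triad on C = scale degree 1 → I.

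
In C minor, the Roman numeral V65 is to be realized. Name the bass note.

B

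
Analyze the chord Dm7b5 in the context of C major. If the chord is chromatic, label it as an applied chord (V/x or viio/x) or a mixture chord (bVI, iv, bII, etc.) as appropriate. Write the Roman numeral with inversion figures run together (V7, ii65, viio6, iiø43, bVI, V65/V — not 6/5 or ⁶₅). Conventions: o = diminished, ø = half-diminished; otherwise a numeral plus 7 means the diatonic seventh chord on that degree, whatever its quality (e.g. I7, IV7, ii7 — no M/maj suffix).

iiø7

Stacked in thirds the chord is D-F-Ab-C: a half-diminished seventh chord on D.
D is the second degree of C major. This is the half-diminished supertonic seventh, borrowed from the parallel minor.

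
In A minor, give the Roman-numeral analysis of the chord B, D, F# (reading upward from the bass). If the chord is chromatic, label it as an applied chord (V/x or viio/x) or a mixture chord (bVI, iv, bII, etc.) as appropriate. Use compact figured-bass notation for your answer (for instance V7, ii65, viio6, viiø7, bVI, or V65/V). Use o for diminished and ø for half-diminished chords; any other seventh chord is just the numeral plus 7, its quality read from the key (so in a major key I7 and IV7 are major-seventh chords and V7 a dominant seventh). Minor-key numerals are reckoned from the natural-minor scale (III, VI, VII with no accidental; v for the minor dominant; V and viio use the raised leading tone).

ii

Stacked in thirds the chord is B-D-F#: a minor triad on B.
B is the second degree of A minor. This is the minor supertonic, borrowed from the parallel major (the Dorian ii).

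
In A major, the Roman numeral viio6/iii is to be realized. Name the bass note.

D#

The applied chord viio6/iii is rooted on B#: B#-D#-F#.
The figure 6 means first inversion — the third is in the bass.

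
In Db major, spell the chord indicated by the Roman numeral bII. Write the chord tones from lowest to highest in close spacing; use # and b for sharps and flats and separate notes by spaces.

Ebb Gb Bbb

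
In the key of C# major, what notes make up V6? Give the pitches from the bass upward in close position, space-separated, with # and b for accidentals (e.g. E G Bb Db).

B# D# G#

In C# major, the dominant is G#, and the diatonic chord built there is a major triad.
That chord is spelled G#-B#-D#.
The figured bass 6 indicates first inversion, placing the third (B#) in the bass: B#-D#-G#.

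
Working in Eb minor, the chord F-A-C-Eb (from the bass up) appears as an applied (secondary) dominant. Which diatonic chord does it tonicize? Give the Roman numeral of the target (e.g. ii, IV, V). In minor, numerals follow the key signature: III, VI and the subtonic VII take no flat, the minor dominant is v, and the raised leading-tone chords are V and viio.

V

The chord is a dominant seventh chord on F.
A dominant resolves down a perfect fifth: F → Bb. In Eb minor, Bb is scale degree 5, i.e. V.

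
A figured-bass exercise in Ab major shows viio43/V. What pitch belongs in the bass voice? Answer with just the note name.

The applied chord viio43/V is rooted on D: D-F-Ab-Cb.
The figure 43 means second inversion — the fifth is in the bass.

Ab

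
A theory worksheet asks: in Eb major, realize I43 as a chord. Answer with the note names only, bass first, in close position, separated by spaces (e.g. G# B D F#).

Bb D Eb G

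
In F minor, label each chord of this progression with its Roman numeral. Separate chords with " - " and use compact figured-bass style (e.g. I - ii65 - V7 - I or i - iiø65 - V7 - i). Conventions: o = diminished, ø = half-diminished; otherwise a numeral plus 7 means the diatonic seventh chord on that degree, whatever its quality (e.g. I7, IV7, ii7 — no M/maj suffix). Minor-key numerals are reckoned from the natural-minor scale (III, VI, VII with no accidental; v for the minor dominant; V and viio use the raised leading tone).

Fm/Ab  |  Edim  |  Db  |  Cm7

i6 - viio - VI - v7

Fm/Ab: root F is the tonic; minor triad there is i6.
Edim: diminished triad on E = scale degree 7 → viio.
Db: major triad on Db = scale degree 6 → VI.
Cm7: minor seventh chord on C = scale degree 5 → v7.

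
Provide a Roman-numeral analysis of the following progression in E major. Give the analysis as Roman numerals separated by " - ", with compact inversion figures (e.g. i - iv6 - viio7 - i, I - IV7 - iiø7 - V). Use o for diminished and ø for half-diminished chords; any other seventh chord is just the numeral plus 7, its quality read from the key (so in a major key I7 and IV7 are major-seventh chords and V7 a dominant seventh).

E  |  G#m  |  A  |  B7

I - iii - IV - V7

E: major triad on E = scale degree 1 → I.
G#m has root G#, degree 3 in E major, so iii.
A has root A, degree 4 in E major, so IV.
B7 has root B, degree 5 in E major, so V7.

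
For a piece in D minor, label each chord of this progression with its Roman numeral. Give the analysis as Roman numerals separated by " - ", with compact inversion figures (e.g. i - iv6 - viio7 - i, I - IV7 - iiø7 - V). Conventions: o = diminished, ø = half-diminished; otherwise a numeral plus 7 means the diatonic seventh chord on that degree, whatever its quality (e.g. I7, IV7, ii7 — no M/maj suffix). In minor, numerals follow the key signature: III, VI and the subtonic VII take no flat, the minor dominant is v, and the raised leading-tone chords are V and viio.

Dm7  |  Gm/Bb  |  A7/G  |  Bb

i7 - iv6 - V42 - VI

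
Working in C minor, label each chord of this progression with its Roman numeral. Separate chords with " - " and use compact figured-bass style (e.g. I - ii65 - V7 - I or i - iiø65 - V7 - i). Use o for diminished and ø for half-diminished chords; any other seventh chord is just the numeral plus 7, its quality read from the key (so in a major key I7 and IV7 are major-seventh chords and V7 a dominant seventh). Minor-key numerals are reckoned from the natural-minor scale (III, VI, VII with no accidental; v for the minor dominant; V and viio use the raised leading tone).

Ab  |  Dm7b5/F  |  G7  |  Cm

VI - iiø65 - V7 - i

Ab: root Ab is the submediant; major triad there is VI.
Dm7b5/F: root D is the supertonic; half-diminished seventh chord there is iiø65.
G7 has root G, degree 5 in C minor, so V7.
Cm: minor triad on C = scale degree 1 → i.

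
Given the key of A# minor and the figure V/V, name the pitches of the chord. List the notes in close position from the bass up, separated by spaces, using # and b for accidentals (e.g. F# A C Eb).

V/V is a secondary dominant — the dominant triad of V. V in A# minor is E#, so the applied chord's root is B#, a perfect fifth above.
Building a major triad on B# gives B#-D##-F##.

B# D## F##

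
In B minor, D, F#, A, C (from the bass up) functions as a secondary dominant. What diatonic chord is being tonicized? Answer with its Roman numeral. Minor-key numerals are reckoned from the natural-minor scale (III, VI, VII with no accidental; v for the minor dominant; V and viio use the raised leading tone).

The chord is a dominant seventh chord on D.
A dominant resolves down a perfect fifth: D → G. In B minor, G is scale degree 6, i.e. VI.

VI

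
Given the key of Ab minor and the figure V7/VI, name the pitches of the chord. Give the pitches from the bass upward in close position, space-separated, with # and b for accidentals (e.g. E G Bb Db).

The slash means an applied dominant: we want the dominant of VI. In Ab minor, VI is Fb major, and its dominant is built on Cb.
Building a dominant seventh chord on Cb gives Cb-Eb-Gb-Bbb.

Cb Eb Gb Bbb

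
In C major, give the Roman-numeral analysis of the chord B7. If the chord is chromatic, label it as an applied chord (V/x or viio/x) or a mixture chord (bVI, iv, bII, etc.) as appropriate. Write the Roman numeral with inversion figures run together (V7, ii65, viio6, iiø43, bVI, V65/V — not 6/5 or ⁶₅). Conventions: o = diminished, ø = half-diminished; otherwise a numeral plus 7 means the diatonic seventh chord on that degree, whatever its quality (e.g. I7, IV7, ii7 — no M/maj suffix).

Stacked in thirds the chord is B-D#-F#-A: a dominant seventh chord on B.
B is not a diatonic chord root with this quality in C major, but it lies a perfect fifth above E (iii), so the chord functions as an applied dominant of iii.

V7/iii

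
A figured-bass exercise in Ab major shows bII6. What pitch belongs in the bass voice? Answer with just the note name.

bII in Ab major has root Bbb; the chord is Bbb-Db-Fb.
The figure 6 means first inversion — the third is in the bass.

Db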